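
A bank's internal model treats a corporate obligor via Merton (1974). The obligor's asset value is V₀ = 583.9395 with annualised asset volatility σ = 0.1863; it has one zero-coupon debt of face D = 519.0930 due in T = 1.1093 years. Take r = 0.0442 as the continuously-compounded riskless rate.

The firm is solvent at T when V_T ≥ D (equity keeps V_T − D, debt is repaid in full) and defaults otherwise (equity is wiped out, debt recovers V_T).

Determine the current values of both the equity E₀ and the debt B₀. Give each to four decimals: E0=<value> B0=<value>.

E0=101.2475 B0=482.6920

d₁ = [ln(V₀/D) + (r + σ²/2)T] / (σ√T)
   = [ln(583.9395/519.0930) + (0.0442 + 0.5·0.1863²)·1.1093] / (0.1863·√1.1093)
   = [0.117714 + 0.068282] / 0.196217 = 0.947908
d₂ = d₁ − σ√T = 0.947908 − 0.196217 = 0.751691
N(d₁) = 0.828412,  N(d₂) = 0.773881,  e^(−rT) = 0.952152
E₀ = V₀·N(d₁) − D·e^(−rT)·N(d₂)
   = 583.9395·0.828412 − 519.0930·0.952152·0.773881 = 101.247468
B₀ = V₀ − E₀ = 583.9395 − 101.247468 = 482.692032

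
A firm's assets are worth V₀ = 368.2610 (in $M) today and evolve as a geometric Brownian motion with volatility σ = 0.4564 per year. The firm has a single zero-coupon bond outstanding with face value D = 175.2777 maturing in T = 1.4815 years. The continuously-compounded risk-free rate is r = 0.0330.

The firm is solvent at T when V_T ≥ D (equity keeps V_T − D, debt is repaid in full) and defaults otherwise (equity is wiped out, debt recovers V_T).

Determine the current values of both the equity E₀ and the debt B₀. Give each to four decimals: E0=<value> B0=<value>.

d₁ = [ln(V₀/D) + (r + σ²/2)T] / (σ√T)
   = [ln(368.2610/175.2777) + (0.0330 + 0.5·0.4564²)·1.4815] / (0.4564·√1.4815)
   = [0.742420 + 0.203188] / 0.555516 = 1.702217
d₂ = d₁ − σ√T = 1.702217 − 0.555516 = 1.146702
N(d₁) = 0.955643,  N(d₂) = 0.874248,  e^(−rT) = 0.952286
E₀ = V₀·N(d₁) − D·e^(−rT)·N(d₂)
   = 368.2610·0.955643 − 175.2777·0.952286·0.874248 = 206.001294
B₀ = V₀ − E₀ = 368.2610 − 206.001294 = 162.259706

E0=206.0013 B0=162.2597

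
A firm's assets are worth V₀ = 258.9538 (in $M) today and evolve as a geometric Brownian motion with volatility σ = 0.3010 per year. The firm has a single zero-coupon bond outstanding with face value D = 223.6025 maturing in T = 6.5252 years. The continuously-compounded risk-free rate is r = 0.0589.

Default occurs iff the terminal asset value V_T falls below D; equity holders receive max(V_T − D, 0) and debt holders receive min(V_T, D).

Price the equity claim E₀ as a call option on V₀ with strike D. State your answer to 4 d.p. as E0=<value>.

d₁ = [ln(V₀/D) + (r + σ²/2)T] / (σ√T)
   = [ln(258.9538/223.6025) + (0.0589 + 0.5·0.3010²)·6.5252] / (0.3010·√6.5252)
   = [0.146780 + 0.679929] / 0.768889 = 1.075200
d₂ = d₁ − σ√T = 1.075200 − 0.768889 = 0.306311
N(d₁) = 0.858857,  N(d₂) = 0.620316,  e^(−rT) = 0.680904
E₀ = V₀·N(d₁) − D·e^(−rT)·N(d₂)
   = 258.9538·0.858857 − 223.6025·0.680904·0.620316 = 127.960134

E0=127.9601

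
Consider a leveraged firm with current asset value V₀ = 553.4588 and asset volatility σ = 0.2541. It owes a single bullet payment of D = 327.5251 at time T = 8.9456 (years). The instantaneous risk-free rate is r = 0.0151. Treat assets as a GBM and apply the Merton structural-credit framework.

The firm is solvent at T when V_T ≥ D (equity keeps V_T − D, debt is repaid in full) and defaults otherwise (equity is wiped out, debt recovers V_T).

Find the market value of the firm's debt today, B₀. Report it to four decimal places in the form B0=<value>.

B0=255.3195

d₁ = [ln(V₀/D) + (r + σ²/2)T] / (σ√T)
   = [ln(553.4588/327.5251) + (0.0151 + 0.5·0.2541²)·8.9456] / (0.2541·√8.9456)
   = [0.524623 + 0.423873] / 0.759993 = 1.248033
d₂ = d₁ − σ√T = 1.248033 − 0.759993 = 0.488040
N(d₁) = 0.893990,  N(d₂) = 0.687239,  e^(−rT) = 0.873647
E₀ = V₀·N(d₁) − D·e^(−rT)·N(d₂)
   = 553.4588·0.893990 − 327.5251·0.873647·0.687239 = 298.139276
B₀ = V₀ − E₀ = 553.4588 − 298.139276 = 255.319524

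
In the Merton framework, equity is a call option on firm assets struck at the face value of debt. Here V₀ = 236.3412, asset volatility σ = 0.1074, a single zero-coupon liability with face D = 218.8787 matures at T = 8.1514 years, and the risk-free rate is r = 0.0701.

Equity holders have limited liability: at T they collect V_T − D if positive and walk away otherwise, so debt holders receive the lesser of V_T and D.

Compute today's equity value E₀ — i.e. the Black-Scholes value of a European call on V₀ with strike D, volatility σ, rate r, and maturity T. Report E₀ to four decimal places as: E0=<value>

d₁ = [ln(V₀/D) + (r + σ²/2)T] / (σ√T)
   = [ln(236.3412/218.8787) + (0.0701 + 0.5·0.1074²)·8.1514] / (0.1074·√8.1514)
   = [0.076759 + 0.618425] / 0.306634 = 2.267146
d₂ = d₁ − σ√T = 2.267146 − 0.306634 = 1.960512
N(d₁) = 0.988309,  N(d₂) = 0.975032,  e^(−rT) = 0.564727
E₀ = V₀·N(d₁) − D·e^(−rT)·N(d₂)
   = 236.3412·0.988309 − 218.8787·0.564727·0.975032 = 113.057751

E0=113.0578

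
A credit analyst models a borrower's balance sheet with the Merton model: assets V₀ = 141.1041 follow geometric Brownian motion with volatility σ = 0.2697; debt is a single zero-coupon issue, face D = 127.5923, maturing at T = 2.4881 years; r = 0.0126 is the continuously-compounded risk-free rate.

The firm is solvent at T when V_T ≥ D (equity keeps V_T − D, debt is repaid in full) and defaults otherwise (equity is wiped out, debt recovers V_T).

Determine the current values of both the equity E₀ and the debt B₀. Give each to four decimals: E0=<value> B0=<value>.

E0=32.0707 B0=109.0334

d₁ = [ln(V₀/D) + (r + σ²/2)T] / (σ√T)
   = [ln(141.1041/127.5923) + (0.0126 + 0.5·0.2697²)·2.4881] / (0.2697·√2.4881)
   = [0.100658 + 0.121840] / 0.425417 = 0.523011
d₂ = d₁ − σ√T = 0.523011 − 0.425417 = 0.097594
N(d₁) = 0.699517,  N(d₂) = 0.538873,  e^(−rT) = 0.969136
E₀ = V₀·N(d₁) − D·e^(−rT)·N(d₂)
   = 141.1041·0.699517 − 127.5923·0.969136·0.538873 = 32.070742
B₀ = V₀ − E₀ = 141.1041 − 32.070742 = 109.033358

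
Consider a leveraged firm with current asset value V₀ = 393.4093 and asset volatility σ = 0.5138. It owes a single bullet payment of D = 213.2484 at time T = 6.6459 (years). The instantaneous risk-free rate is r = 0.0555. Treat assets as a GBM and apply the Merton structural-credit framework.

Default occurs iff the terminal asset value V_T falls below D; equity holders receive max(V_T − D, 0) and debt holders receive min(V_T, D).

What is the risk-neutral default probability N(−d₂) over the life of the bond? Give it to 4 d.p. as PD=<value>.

PD=0.4687

d₁ = [ln(V₀/D) + (r + σ²/2)T] / (σ√T)
   = [ln(393.4093/213.2484) + (0.0555 + 0.5·0.5138²)·6.6459] / (0.5138·√6.6459)
   = [0.612393 + 1.246074] / 1.324558 = 1.403085
d₂ = d₁ − σ√T = 1.403085 − 1.324558 = 0.078527
risk-neutral PD = N(−d₂) = N(-0.078527) = 0.468705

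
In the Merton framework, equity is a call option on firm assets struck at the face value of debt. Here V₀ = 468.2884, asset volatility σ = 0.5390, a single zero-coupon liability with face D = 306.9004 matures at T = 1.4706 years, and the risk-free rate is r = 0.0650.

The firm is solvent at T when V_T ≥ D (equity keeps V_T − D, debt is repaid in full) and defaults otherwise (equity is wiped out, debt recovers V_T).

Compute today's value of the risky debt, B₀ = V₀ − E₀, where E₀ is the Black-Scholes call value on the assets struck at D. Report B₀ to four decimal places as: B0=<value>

B0=251.0471

d₁ = [ln(V₀/D) + (r + σ²/2)T] / (σ√T)
   = [ln(468.2884/306.9004) + (0.0650 + 0.5·0.5390²)·1.4706] / (0.5390·√1.4706)
   = [0.422561 + 0.309209] / 0.653636 = 1.119538
d₂ = d₁ − σ√T = 1.119538 − 0.653636 = 0.465901
N(d₁) = 0.868545,  N(d₂) = 0.679357,  e^(−rT) = 0.908837
E₀ = V₀·N(d₁) − D·e^(−rT)·N(d₂)
   = 468.2884·0.868545 − 306.9004·0.908837·0.679357 = 217.241341
B₀ = V₀ − E₀ = 468.2884 − 217.241341 = 251.047059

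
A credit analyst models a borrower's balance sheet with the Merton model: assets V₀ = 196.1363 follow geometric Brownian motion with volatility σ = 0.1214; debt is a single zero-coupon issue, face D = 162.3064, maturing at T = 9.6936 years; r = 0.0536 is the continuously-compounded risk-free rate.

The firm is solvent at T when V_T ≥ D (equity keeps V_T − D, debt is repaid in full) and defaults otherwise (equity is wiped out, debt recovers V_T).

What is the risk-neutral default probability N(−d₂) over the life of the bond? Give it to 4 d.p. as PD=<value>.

PD=0.0458

d₁ = [ln(V₀/D) + (r + σ²/2)T] / (σ√T)
   = [ln(196.1363/162.3064) + (0.0536 + 0.5·0.1214²)·9.6936] / (0.1214·√9.6936)
   = [0.189324 + 0.591009] / 0.377973 = 2.064518
d₂ = d₁ − σ√T = 2.064518 − 0.377973 = 1.686544
risk-neutral PD = N(−d₂) = N(-1.686544) = 0.045845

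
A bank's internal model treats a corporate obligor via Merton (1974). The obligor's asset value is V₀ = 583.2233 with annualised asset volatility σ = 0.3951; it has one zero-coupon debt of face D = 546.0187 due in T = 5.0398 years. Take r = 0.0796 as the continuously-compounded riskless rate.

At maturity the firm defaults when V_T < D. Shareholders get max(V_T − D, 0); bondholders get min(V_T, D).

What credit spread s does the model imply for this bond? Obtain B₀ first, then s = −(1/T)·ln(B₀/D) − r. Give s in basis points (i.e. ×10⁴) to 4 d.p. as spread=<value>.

d₁ = [ln(V₀/D) + (r + σ²/2)T] / (σ√T)
   = [ln(583.2233/546.0187) + (0.0796 + 0.5·0.3951²)·5.0398] / (0.3951·√5.0398)
   = [0.065917 + 0.794535] / 0.886980 = 0.970092
d₂ = d₁ − σ√T = 0.970092 − 0.886980 = 0.083112
N(d₁) = 0.834000,  N(d₂) = 0.533119,  e^(−rT) = 0.669538
E₀ = V₀·N(d₁) − D·e^(−rT)·N(d₂)
   = 583.2233·0.834000 − 546.0187·0.669538·0.533119 = 291.510446
B₀ = V₀ − E₀ = 583.2233 − 291.510446 = 291.712854
spread = −(1/T)·ln(B₀/D) − r = −(1/5.0398)·ln(291.712854/546.0187) − 0.0796 = 0.04478654
in basis points: 0.04478654 × 10⁴ = 447.8654 bp

spread=447.8654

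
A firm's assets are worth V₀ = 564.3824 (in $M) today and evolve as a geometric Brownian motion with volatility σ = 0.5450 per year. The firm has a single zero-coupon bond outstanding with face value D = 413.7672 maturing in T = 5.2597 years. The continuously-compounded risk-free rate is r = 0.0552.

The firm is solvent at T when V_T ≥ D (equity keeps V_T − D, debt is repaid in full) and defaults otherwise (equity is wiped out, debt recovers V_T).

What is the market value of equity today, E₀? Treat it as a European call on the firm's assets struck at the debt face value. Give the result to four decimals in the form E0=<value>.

d₁ = [ln(V₀/D) + (r + σ²/2)T] / (σ√T)
   = [ln(564.3824/413.7672) + (0.0552 + 0.5·0.5450²)·5.2597] / (0.5450·√5.2597)
   = [0.310429 + 1.071467] / 1.249905 = 1.105600
d₂ = d₁ − σ√T = 1.105600 − 1.249905 = -0.144305
N(d₁) = 0.865550,  N(d₂) = 0.442630,  e^(−rT) = 0.748013
E₀ = V₀·N(d₁) − D·e^(−rT)·N(d₂)
   = 564.3824·0.865550 − 413.7672·0.748013·0.442630 = 351.505975

E0=351.5060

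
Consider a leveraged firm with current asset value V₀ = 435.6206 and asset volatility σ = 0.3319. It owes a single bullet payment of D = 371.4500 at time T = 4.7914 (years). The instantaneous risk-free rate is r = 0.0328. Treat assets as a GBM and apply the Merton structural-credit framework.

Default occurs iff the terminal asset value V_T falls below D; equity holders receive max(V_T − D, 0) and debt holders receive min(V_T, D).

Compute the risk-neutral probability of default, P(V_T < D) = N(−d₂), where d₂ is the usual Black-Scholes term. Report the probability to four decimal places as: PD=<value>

d₁ = [ln(V₀/D) + (r + σ²/2)T] / (σ√T)
   = [ln(435.6206/371.4500) + (0.0328 + 0.5·0.3319²)·4.7914] / (0.3319·√4.7914)
   = [0.159357 + 0.421063] / 0.726505 = 0.798921
d₂ = d₁ − σ√T = 0.798921 − 0.726505 = 0.072416
risk-neutral PD = N(−d₂) = N(-0.072416) = 0.471135

PD=0.4711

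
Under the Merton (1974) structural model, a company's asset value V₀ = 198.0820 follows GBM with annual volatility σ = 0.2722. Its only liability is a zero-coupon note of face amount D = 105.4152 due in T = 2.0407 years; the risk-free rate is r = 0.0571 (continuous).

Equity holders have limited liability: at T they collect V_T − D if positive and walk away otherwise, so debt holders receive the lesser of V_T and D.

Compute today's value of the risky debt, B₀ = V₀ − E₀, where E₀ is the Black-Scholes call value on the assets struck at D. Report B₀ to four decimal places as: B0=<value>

B0=93.2750

d₁ = [ln(V₀/D) + (r + σ²/2)T] / (σ√T)
   = [ln(198.0820/105.4152) + (0.0571 + 0.5·0.2722²)·2.0407] / (0.2722·√2.0407)
   = [0.630774 + 0.192125] / 0.388846 = 2.116259
d₂ = d₁ − σ√T = 2.116259 − 0.388846 = 1.727413
N(d₁) = 0.982839,  N(d₂) = 0.957953,  e^(−rT) = 0.890009
E₀ = V₀·N(d₁) − D·e^(−rT)·N(d₂)
   = 198.0820·0.982839 − 105.4152·0.890009·0.957953 = 104.807032
B₀ = V₀ − E₀ = 198.0820 − 104.807032 = 93.274968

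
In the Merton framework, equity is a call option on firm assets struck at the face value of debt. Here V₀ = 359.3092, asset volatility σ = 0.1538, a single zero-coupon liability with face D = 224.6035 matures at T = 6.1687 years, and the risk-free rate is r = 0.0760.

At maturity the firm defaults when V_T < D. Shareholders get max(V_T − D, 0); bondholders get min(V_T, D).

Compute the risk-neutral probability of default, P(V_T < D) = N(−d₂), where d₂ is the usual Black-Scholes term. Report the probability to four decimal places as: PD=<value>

PD=0.0117

d₁ = [ln(V₀/D) + (r + σ²/2)T] / (σ√T)
   = [ln(359.3092/224.6035) + (0.0760 + 0.5·0.1538²)·6.1687] / (0.1538·√6.1687)
   = [0.469847 + 0.541780] / 0.381991 = 2.648299
d₂ = d₁ − σ√T = 2.648299 − 0.381991 = 2.266308
risk-neutral PD = N(−d₂) = N(-2.266308) = 0.011716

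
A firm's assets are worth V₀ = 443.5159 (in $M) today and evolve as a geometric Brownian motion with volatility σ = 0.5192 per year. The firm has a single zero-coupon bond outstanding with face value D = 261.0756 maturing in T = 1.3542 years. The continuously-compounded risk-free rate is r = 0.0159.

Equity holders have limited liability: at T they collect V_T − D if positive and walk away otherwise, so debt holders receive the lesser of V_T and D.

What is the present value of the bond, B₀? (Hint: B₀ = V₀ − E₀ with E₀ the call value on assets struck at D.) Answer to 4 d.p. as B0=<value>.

B0=236.1108

d₁ = [ln(V₀/D) + (r + σ²/2)T] / (σ√T)
   = [ln(443.5159/261.0756) + (0.0159 + 0.5·0.5192²)·1.3542] / (0.5192·√1.3542)
   = [0.529924 + 0.204057] / 0.604194 = 1.214810
d₂ = d₁ − σ√T = 1.214810 − 0.604194 = 0.610616
N(d₁) = 0.887781,  N(d₂) = 0.729273,  e^(−rT) = 0.978698
E₀ = V₀·N(d₁) − D·e^(−rT)·N(d₂)
   = 443.5159·0.887781 − 261.0756·0.978698·0.729273 = 207.405149
B₀ = V₀ − E₀ = 443.5159 − 207.405149 = 236.110751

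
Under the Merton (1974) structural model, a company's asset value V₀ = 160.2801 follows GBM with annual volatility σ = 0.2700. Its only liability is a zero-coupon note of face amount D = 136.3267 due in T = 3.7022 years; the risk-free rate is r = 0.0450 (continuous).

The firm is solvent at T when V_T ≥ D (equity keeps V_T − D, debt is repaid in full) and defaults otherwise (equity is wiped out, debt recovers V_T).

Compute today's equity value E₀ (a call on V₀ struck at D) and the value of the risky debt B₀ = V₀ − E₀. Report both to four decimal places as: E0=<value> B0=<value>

E0=55.9725 B0=104.3076

d₁ = [ln(V₀/D) + (r + σ²/2)T] / (σ√T)
   = [ln(160.2801/136.3267) + (0.0450 + 0.5·0.2700²)·3.7022] / (0.2700·√3.7022)
   = [0.161869 + 0.301544] / 0.519510 = 0.892020
d₂ = d₁ − σ√T = 0.892020 − 0.519510 = 0.372510
N(d₁) = 0.813809,  N(d₂) = 0.645243,  e^(−rT) = 0.846539
E₀ = V₀·N(d₁) − D·e^(−rT)·N(d₂)
   = 160.2801·0.813809 − 136.3267·0.846539·0.645243 = 55.972483
B₀ = V₀ − E₀ = 160.2801 − 55.972483 = 104.307617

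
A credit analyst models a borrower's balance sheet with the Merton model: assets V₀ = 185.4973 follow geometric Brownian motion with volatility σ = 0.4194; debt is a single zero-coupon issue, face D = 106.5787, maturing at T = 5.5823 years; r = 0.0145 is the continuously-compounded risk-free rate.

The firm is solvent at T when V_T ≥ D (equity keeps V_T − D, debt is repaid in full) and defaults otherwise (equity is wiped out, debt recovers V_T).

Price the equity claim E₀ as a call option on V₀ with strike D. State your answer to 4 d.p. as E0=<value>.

E0=106.9424

d₁ = [ln(V₀/D) + (r + σ²/2)T] / (σ√T)
   = [ln(185.4973/106.5787) + (0.0145 + 0.5·0.4194²)·5.5823] / (0.4194·√5.5823)
   = [0.554157 + 0.571896] / 0.990912 = 1.136381
d₂ = d₁ − σ√T = 1.136381 − 0.990912 = 0.145469
N(d₁) = 0.872101,  N(d₂) = 0.557830,  e^(−rT) = 0.922246
E₀ = V₀·N(d₁) − D·e^(−rT)·N(d₂)
   = 185.4973·0.872101 − 106.5787·0.922246·0.557830 = 106.942383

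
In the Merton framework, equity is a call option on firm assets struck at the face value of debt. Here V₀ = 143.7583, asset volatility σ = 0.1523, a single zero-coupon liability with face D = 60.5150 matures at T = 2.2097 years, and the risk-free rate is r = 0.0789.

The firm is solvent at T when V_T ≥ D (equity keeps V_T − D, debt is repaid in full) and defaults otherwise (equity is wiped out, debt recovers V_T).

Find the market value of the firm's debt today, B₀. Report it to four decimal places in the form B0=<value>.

d₁ = [ln(V₀/D) + (r + σ²/2)T] / (σ√T)
   = [ln(143.7583/60.5150) + (0.0789 + 0.5·0.1523²)·2.2097] / (0.1523·√2.2097)
   = [0.865242 + 0.199973] / 0.226395 = 4.705119
d₂ = d₁ − σ√T = 4.705119 − 0.226395 = 4.478724
N(d₁) = 0.999999,  N(d₂) = 0.999996,  e^(−rT) = 0.840007
E₀ = V₀·N(d₁) − D·e^(−rT)·N(d₂)
   = 143.7583·0.999999 − 60.5150·0.840007·0.999996 = 92.925299
B₀ = V₀ − E₀ = 143.7583 − 92.925299 = 50.833001

B0=50.8330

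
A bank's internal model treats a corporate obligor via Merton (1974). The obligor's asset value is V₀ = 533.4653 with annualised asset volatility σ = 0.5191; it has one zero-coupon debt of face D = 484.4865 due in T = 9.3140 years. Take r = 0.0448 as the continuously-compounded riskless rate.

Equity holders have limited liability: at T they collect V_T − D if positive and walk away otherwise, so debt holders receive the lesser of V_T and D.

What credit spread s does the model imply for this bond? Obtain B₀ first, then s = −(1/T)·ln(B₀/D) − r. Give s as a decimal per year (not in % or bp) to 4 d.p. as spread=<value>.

spread=0.0660

d₁ = [ln(V₀/D) + (r + σ²/2)T] / (σ√T)
   = [ln(533.4653/484.4865) + (0.0448 + 0.5·0.5191²)·9.3140] / (0.5191·√9.3140)
   = [0.096304 + 1.672165] / 1.584233 = 1.116293
d₂ = d₁ − σ√T = 1.116293 − 1.584233 = -0.467940
N(d₁) = 0.867852,  N(d₂) = 0.319914,  e^(−rT) = 0.658845
E₀ = V₀·N(d₁) − D·e^(−rT)·N(d₂)
   = 533.4653·0.867852 − 484.4865·0.658845·0.319914 = 360.851840
B₀ = V₀ − E₀ = 533.4653 − 360.851840 = 172.613460
spread = −(1/T)·ln(B₀/D) − r = −(1/9.3140)·ln(172.613460/484.4865) − 0.0448 = 0.06600468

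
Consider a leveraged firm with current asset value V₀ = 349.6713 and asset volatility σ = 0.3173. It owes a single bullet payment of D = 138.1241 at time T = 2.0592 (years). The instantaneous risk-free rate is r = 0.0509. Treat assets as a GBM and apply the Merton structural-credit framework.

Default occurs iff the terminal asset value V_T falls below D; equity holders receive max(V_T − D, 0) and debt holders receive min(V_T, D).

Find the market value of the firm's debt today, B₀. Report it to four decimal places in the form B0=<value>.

B0=124.0083

d₁ = [ln(V₀/D) + (r + σ²/2)T] / (σ√T)
   = [ln(349.6713/138.1241) + (0.0509 + 0.5·0.3173²)·2.0592] / (0.3173·√2.0592)
   = [0.928841 + 0.208473] / 0.455323 = 2.497819
d₂ = d₁ − σ√T = 2.497819 − 0.455323 = 2.042496
N(d₁) = 0.993752,  N(d₂) = 0.979449,  e^(−rT) = 0.900493
E₀ = V₀·N(d₁) − D·e^(−rT)·N(d₂)
   = 349.6713·0.993752 − 138.1241·0.900493·0.979449 = 225.662966
B₀ = V₀ − E₀ = 349.6713 − 225.662966 = 124.008334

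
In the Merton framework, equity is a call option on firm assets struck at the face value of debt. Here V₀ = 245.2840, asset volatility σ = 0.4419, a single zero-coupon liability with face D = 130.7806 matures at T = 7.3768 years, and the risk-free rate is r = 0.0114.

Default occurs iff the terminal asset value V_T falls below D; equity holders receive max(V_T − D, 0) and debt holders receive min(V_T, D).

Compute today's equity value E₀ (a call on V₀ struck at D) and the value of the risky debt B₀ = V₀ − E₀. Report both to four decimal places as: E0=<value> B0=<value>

E0=156.9543 B0=88.3297

d₁ = [ln(V₀/D) + (r + σ²/2)T] / (σ√T)
   = [ln(245.2840/130.7806) + (0.0114 + 0.5·0.4419²)·7.3768] / (0.4419·√7.3768)
   = [0.628896 + 0.804350] / 1.200212 = 1.194160
d₂ = d₁ − σ√T = 1.194160 − 1.200212 = -0.006052
N(d₁) = 0.883792,  N(d₂) = 0.497586,  e^(−rT) = 0.919343
E₀ = V₀·N(d₁) − D·e^(−rT)·N(d₂)
   = 245.2840·0.883792 − 130.7806·0.919343·0.497586 = 156.954261
B₀ = V₀ − E₀ = 245.2840 − 156.954261 = 88.329739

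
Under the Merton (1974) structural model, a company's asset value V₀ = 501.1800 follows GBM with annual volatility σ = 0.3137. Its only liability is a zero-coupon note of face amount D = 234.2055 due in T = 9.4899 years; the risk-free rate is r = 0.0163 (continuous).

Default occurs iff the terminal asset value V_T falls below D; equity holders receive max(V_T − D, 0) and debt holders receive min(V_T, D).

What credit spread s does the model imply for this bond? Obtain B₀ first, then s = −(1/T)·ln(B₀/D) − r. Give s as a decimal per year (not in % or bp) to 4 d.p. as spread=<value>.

d₁ = [ln(V₀/D) + (r + σ²/2)T] / (σ√T)
   = [ln(501.1800/234.2055) + (0.0163 + 0.5·0.3137²)·9.4899] / (0.3137·√9.4899)
   = [0.760766 + 0.621625] / 0.966374 = 1.430493
d₂ = d₁ − σ√T = 1.430493 − 0.966374 = 0.464119
N(d₁) = 0.923712,  N(d₂) = 0.678719,  e^(−rT) = 0.856685
E₀ = V₀·N(d₁) − D·e^(−rT)·N(d₂)
   = 501.1800·0.923712 − 234.2055·0.856685·0.678719 = 326.767794
B₀ = V₀ − E₀ = 501.1800 − 326.767794 = 174.412206
spread = −(1/T)·ln(B₀/D) − r = −(1/9.4899)·ln(174.412206/234.2055) − 0.0163 = 0.01476223

spread=0.0148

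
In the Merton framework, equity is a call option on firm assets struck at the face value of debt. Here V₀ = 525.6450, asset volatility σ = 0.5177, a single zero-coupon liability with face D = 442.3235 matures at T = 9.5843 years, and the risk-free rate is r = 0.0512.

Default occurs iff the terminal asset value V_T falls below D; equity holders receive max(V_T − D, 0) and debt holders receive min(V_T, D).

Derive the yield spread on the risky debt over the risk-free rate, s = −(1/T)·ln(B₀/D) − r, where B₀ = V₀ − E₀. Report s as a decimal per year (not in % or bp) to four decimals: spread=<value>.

spread=0.0592

d₁ = [ln(V₀/D) + (r + σ²/2)T] / (σ√T)
   = [ln(525.6450/442.3235) + (0.0512 + 0.5·0.5177²)·9.5843] / (0.5177·√9.5843)
   = [0.172585 + 1.775076] / 1.602723 = 1.215220
d₂ = d₁ − σ√T = 1.215220 − 1.602723 = -0.387503
N(d₁) = 0.887859,  N(d₂) = 0.349192,  e^(−rT) = 0.612188
E₀ = V₀·N(d₁) − D·e^(−rT)·N(d₂)
   = 525.6450·0.887859 − 442.3235·0.612188·0.349192 = 372.142597
B₀ = V₀ − E₀ = 525.6450 − 372.142597 = 153.502403
spread = −(1/T)·ln(B₀/D) − r = −(1/9.5843)·ln(153.502403/442.3235) − 0.0512 = 0.05922281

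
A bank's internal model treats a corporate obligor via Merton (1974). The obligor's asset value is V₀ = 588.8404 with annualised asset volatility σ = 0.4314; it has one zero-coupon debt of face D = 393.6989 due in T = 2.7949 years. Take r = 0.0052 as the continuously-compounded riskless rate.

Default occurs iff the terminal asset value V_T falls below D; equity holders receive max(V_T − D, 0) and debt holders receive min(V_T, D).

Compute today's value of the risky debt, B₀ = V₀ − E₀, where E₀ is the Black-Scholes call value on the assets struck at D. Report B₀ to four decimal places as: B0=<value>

d₁ = [ln(V₀/D) + (r + σ²/2)T] / (σ√T)
   = [ln(588.8404/393.6989) + (0.0052 + 0.5·0.4314²)·2.7949] / (0.4314·√2.7949)
   = [0.402569 + 0.274607] / 0.721213 = 0.938941
d₂ = d₁ − σ√T = 0.938941 − 0.721213 = 0.217728
N(d₁) = 0.826119,  N(d₂) = 0.586180,  e^(−rT) = 0.985572
E₀ = V₀·N(d₁) − D·e^(−rT)·N(d₂)
   = 588.8404·0.826119 − 393.6989·0.985572·0.586180 = 259.003999
B₀ = V₀ − E₀ = 588.8404 − 259.003999 = 329.836401

B0=329.8364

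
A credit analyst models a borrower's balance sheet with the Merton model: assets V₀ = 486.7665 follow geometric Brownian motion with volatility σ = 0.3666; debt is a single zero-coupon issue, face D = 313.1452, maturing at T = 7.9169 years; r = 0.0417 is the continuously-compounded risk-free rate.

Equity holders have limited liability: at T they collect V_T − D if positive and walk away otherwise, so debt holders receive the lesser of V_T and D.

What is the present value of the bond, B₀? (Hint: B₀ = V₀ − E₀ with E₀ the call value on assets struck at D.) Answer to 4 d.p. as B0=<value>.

B0=183.4334

d₁ = [ln(V₀/D) + (r + σ²/2)T] / (σ√T)
   = [ln(486.7665/313.1452) + (0.0417 + 0.5·0.3666²)·7.9169] / (0.3666·√7.9169)
   = [0.441118 + 0.862133] / 1.031502 = 1.263449
d₂ = d₁ − σ√T = 1.263449 − 1.031502 = 0.231947
N(d₁) = 0.896786,  N(d₂) = 0.591711,  e^(−rT) = 0.718827
E₀ = V₀·N(d₁) − D·e^(−rT)·N(d₂)
   = 486.7665·0.896786 − 313.1452·0.718827·0.591711 = 303.333060
B₀ = V₀ − E₀ = 486.7665 − 303.333060 = 183.433440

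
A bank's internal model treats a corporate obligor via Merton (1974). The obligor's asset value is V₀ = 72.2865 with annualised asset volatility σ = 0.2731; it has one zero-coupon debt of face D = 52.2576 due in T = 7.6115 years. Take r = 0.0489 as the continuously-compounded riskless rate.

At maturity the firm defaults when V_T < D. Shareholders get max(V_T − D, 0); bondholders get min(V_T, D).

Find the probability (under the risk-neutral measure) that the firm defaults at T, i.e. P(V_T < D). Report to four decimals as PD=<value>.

d₁ = [ln(V₀/D) + (r + σ²/2)T] / (σ√T)
   = [ln(72.2865/52.2576) + (0.0489 + 0.5·0.2731²)·7.6115] / (0.2731·√7.6115)
   = [0.324452 + 0.656049] / 0.753454 = 1.301341
d₂ = d₁ − σ√T = 1.301341 − 0.753454 = 0.547887
risk-neutral PD = N(−d₂) = N(-0.547887) = 0.291885

PD=0.2919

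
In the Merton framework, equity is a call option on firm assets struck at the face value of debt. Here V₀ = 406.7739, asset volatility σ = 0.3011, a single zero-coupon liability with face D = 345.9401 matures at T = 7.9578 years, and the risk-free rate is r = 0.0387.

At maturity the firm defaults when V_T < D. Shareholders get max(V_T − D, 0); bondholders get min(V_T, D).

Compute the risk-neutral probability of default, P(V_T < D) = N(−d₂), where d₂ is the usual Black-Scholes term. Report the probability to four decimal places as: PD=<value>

PD=0.4488

d₁ = [ln(V₀/D) + (r + σ²/2)T] / (σ√T)
   = [ln(406.7739/345.9401) + (0.0387 + 0.5·0.3011²)·7.9578] / (0.3011·√7.9578)
   = [0.161992 + 0.668699] / 0.849390 = 0.977985
d₂ = d₁ − σ√T = 0.977985 − 0.849390 = 0.128594
risk-neutral PD = N(−d₂) = N(-0.128594) = 0.448839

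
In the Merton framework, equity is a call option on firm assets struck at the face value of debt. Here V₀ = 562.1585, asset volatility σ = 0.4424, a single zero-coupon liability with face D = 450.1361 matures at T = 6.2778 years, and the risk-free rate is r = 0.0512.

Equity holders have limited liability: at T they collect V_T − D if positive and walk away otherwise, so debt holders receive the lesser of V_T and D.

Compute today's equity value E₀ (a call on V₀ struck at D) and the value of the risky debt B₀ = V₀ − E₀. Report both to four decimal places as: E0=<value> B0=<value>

d₁ = [ln(V₀/D) + (r + σ²/2)T] / (σ√T)
   = [ln(562.1585/450.1361) + (0.0512 + 0.5·0.4424²)·6.2778] / (0.4424·√6.2778)
   = [0.222234 + 0.935762] / 1.108457 = 1.044692
d₂ = d₁ − σ√T = 1.044692 − 1.108457 = -0.063765
N(d₁) = 0.851917,  N(d₂) = 0.474578,  e^(−rT) = 0.725116
E₀ = V₀·N(d₁) − D·e^(−rT)·N(d₂)
   = 562.1585·0.851917 − 450.1361·0.725116·0.474578 = 324.009626
B₀ = V₀ − E₀ = 562.1585 − 324.009626 = 238.148874

E0=324.0096 B0=238.1489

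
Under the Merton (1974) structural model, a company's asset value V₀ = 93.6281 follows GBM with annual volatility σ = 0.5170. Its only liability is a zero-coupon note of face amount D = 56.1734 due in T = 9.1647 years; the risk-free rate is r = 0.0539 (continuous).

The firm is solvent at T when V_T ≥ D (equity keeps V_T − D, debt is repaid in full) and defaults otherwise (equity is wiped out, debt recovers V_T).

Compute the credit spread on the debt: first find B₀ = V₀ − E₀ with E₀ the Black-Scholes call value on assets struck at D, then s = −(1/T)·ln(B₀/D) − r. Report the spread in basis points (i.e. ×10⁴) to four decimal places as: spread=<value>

spread=461.9799

d₁ = [ln(V₀/D) + (r + σ²/2)T] / (σ√T)
   = [ln(93.6281/56.1734) + (0.0539 + 0.5·0.5170²)·9.1647] / (0.5170·√9.1647)
   = [0.510887 + 1.718789] / 1.565127 = 1.424597
d₂ = d₁ − σ√T = 1.424597 − 1.565127 = -0.140530
N(d₁) = 0.922863,  N(d₂) = 0.444121,  e^(−rT) = 0.610195
E₀ = V₀·N(d₁) − D·e^(−rT)·N(d₂)
   = 93.6281·0.922863 − 56.1734·0.610195·0.444121 = 71.182934
B₀ = V₀ − E₀ = 93.6281 − 71.182934 = 22.445166
spread = −(1/T)·ln(B₀/D) − r = −(1/9.1647)·ln(22.445166/56.1734) − 0.0539 = 0.04619799
in basis points: 0.04619799 × 10⁴ = 461.9799 bp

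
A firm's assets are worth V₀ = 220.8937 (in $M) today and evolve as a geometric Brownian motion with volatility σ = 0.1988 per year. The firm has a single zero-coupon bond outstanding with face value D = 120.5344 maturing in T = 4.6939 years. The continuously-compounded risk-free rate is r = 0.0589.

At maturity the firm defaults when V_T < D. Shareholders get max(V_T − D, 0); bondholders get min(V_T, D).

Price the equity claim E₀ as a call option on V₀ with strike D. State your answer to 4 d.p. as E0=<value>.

d₁ = [ln(V₀/D) + (r + σ²/2)T] / (σ√T)
   = [ln(220.8937/120.5344) + (0.0589 + 0.5·0.1988²)·4.6939] / (0.1988·√4.6939)
   = [0.605746 + 0.369226] / 0.430708 = 2.263648
d₂ = d₁ − σ√T = 2.263648 − 0.430708 = 1.832939
N(d₁) = 0.988202,  N(d₂) = 0.966594,  e^(−rT) = 0.758456
E₀ = V₀·N(d₁) − D·e^(−rT)·N(d₂)
   = 220.8937·0.988202 − 120.5344·0.758456·0.966594 = 129.921559

E0=129.9216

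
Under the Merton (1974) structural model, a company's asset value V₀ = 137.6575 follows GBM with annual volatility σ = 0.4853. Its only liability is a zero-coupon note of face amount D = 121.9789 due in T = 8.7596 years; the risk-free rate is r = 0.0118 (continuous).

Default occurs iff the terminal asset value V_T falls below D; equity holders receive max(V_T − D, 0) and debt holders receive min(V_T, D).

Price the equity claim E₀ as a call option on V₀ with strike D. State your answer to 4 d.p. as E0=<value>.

E0=79.7924

d₁ = [ln(V₀/D) + (r + σ²/2)T] / (σ√T)
   = [ln(137.6575/121.9789) + (0.0118 + 0.5·0.4853²)·8.7596] / (0.4853·√8.7596)
   = [0.120921 + 1.134877] / 1.436324 = 0.874313
d₂ = d₁ − σ√T = 0.874313 − 1.436324 = -0.562011
N(d₁) = 0.809026,  N(d₂) = 0.287054,  e^(−rT) = 0.901799
E₀ = V₀·N(d₁) − D·e^(−rT)·N(d₂)
   = 137.6575·0.809026 − 121.9789·0.901799·0.287054 = 79.792401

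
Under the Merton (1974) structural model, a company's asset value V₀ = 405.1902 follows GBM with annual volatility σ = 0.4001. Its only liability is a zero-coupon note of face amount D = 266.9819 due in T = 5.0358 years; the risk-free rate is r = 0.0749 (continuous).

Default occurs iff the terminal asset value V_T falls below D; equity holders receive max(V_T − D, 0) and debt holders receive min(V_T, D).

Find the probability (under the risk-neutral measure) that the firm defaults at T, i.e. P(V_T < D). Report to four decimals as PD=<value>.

d₁ = [ln(V₀/D) + (r + σ²/2)T] / (σ√T)
   = [ln(405.1902/266.9819) + (0.0749 + 0.5·0.4001²)·5.0358] / (0.4001·√5.0358)
   = [0.417176 + 0.780247] / 0.897848 = 1.333659
d₂ = d₁ − σ√T = 1.333659 − 0.897848 = 0.435811
risk-neutral PD = N(−d₂) = N(-0.435811) = 0.331487

PD=0.3315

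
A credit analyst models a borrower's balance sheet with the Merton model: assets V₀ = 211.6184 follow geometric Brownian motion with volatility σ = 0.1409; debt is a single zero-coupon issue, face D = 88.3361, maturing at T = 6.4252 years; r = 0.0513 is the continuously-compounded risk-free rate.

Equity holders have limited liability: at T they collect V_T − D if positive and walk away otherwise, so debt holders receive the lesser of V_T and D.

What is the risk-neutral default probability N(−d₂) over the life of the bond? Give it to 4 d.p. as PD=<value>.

PD=0.0007

d₁ = [ln(V₀/D) + (r + σ²/2)T] / (σ√T)
   = [ln(211.6184/88.3361) + (0.0513 + 0.5·0.1409²)·6.4252] / (0.1409·√6.4252)
   = [0.873636 + 0.393392] / 0.357153 = 3.547577
d₂ = d₁ − σ√T = 3.547577 − 0.357153 = 3.190424
risk-neutral PD = N(−d₂) = N(-3.190424) = 0.000710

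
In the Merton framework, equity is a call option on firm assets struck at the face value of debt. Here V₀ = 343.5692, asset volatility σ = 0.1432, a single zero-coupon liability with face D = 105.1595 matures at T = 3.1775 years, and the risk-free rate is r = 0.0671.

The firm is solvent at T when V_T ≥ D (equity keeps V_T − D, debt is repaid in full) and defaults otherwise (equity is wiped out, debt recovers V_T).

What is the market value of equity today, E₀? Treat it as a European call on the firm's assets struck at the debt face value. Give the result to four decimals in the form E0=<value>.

E0=258.6018

d₁ = [ln(V₀/D) + (r + σ²/2)T] / (σ√T)
   = [ln(343.5692/105.1595) + (0.0671 + 0.5·0.1432²)·3.1775] / (0.1432·√3.1775)
   = [1.183910 + 0.245790] / 0.255262 = 5.600916
d₂ = d₁ − σ√T = 5.600916 − 0.255262 = 5.345654
N(d₁) = 1.000000,  N(d₂) = 1.000000,  e^(−rT) = 0.807986
E₀ = V₀·N(d₁) − D·e^(−rT)·N(d₂)
   = 343.5692·1.000000 − 105.1595·0.807986·1.000000 = 258.601771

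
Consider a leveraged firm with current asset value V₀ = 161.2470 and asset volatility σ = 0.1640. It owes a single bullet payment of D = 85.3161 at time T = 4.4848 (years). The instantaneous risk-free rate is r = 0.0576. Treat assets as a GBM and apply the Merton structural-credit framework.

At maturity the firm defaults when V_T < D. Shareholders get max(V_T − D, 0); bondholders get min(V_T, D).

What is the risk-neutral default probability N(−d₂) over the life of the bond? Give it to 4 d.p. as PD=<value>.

PD=0.0081

d₁ = [ln(V₀/D) + (r + σ²/2)T] / (σ√T)
   = [ln(161.2470/85.3161) + (0.0576 + 0.5·0.1640²)·4.4848] / (0.1640·√4.4848)
   = [0.636574 + 0.318636] / 0.347308 = 2.750322
d₂ = d₁ − σ√T = 2.750322 − 0.347308 = 2.403014
risk-neutral PD = N(−d₂) = N(-2.403014) = 0.008130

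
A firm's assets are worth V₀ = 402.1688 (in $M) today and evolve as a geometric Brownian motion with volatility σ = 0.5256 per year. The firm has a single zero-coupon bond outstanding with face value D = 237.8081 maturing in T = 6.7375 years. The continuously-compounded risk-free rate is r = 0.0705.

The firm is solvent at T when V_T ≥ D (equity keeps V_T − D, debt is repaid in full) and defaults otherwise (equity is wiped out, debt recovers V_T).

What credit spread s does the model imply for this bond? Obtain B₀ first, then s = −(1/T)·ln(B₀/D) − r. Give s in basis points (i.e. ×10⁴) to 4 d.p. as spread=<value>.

spread=459.4212

d₁ = [ln(V₀/D) + (r + σ²/2)T] / (σ√T)
   = [ln(402.1688/237.8081) + (0.0705 + 0.5·0.5256²)·6.7375] / (0.5256·√6.7375)
   = [0.525408 + 1.405629] / 1.364284 = 1.415422
d₂ = d₁ − σ√T = 1.415422 − 1.364284 = 0.051138
N(d₁) = 0.921528,  N(d₂) = 0.520392,  e^(−rT) = 0.621889
E₀ = V₀·N(d₁) − D·e^(−rT)·N(d₂)
   = 402.1688·0.921528 − 237.8081·0.621889·0.520392 = 293.648717
B₀ = V₀ − E₀ = 402.1688 − 293.648717 = 108.520083
spread = −(1/T)·ln(B₀/D) − r = −(1/6.7375)·ln(108.520083/237.8081) − 0.0705 = 0.04594212
in basis points: 0.04594212 × 10⁴ = 459.4212 bp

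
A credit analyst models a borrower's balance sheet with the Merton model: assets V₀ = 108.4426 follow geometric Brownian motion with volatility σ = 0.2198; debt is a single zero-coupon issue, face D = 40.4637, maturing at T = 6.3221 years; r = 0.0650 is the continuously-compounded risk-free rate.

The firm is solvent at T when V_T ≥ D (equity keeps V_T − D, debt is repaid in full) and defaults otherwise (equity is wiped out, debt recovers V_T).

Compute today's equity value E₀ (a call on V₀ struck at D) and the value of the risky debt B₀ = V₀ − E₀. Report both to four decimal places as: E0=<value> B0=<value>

d₁ = [ln(V₀/D) + (r + σ²/2)T] / (σ√T)
   = [ln(108.4426/40.4637) + (0.0650 + 0.5·0.2198²)·6.3221] / (0.2198·√6.3221)
   = [0.985816 + 0.563653] / 0.552660 = 2.803655
d₂ = d₁ − σ√T = 2.803655 − 0.552660 = 2.250994
N(d₁) = 0.997474,  N(d₂) = 0.987807,  e^(−rT) = 0.663029
E₀ = V₀·N(d₁) − D·e^(−rT)·N(d₂)
   = 108.4426·0.997474 − 40.4637·0.663029·0.987807 = 81.667148
B₀ = V₀ − E₀ = 108.4426 − 81.667148 = 26.775452

E0=81.6671 B0=26.7755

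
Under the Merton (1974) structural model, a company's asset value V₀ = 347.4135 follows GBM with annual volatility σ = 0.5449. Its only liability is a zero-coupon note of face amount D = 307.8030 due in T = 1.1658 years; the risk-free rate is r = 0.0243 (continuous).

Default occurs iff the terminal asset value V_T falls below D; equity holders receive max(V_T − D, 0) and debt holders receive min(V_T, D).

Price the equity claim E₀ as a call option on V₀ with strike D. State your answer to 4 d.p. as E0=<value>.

d₁ = [ln(V₀/D) + (r + σ²/2)T] / (σ√T)
   = [ln(347.4135/307.8030) + (0.0243 + 0.5·0.5449²)·1.1658] / (0.5449·√1.1658)
   = [0.121056 + 0.201401] / 0.588341 = 0.548079
d₂ = d₁ − σ√T = 0.548079 − 0.588341 = -0.040262
N(d₁) = 0.708181,  N(d₂) = 0.483942,  e^(−rT) = 0.972069
E₀ = V₀·N(d₁) − D·e^(−rT)·N(d₂)
   = 347.4135·0.708181 − 307.8030·0.972069·0.483942 = 101.233450

E0=101.2335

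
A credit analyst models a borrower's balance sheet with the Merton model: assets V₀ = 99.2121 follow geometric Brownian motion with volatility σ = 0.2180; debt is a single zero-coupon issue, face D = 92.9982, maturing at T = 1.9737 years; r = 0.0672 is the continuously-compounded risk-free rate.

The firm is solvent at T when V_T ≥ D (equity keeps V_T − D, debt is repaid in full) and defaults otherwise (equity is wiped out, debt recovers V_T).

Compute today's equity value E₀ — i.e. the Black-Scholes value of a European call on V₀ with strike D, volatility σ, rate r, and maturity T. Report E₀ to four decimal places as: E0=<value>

d₁ = [ln(V₀/D) + (r + σ²/2)T] / (σ√T)
   = [ln(99.2121/92.9982) + (0.0672 + 0.5·0.2180²)·1.9737] / (0.2180·√1.9737)
   = [0.064680 + 0.179532] / 0.306265 = 0.797387
d₂ = d₁ − σ√T = 0.797387 − 0.306265 = 0.491122
N(d₁) = 0.787387,  N(d₂) = 0.688330,  e^(−rT) = 0.875787
E₀ = V₀·N(d₁) − D·e^(−rT)·N(d₂)
   = 99.2121·0.787387 − 92.9982·0.875787·0.688330 = 22.056170

E0=22.0562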